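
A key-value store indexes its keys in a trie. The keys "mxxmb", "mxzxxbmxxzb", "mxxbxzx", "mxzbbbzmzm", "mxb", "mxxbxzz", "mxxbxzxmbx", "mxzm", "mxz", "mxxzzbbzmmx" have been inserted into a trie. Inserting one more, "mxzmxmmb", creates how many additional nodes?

4

Walking "mxzmxmmb" from the root, the first 4 characters ("mxzm") follow existing edges; "x" is the first miss.
So 8 − 4 = 4 new nodes.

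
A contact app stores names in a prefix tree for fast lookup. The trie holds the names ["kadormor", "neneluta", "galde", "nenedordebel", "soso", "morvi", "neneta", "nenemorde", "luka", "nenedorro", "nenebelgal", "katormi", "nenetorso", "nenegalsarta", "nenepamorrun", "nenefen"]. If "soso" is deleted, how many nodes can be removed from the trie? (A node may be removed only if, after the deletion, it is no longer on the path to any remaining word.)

4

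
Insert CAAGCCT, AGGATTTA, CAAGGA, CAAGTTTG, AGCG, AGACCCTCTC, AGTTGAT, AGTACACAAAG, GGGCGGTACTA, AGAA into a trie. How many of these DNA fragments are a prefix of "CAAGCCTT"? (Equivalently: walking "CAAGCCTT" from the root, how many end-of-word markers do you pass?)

1

Traverse "CAAGCCTT" character by character; count nodes along the way that are marked as word ends.
Prefixes of the query that are stored words: "CAAGCCT"
Count: 1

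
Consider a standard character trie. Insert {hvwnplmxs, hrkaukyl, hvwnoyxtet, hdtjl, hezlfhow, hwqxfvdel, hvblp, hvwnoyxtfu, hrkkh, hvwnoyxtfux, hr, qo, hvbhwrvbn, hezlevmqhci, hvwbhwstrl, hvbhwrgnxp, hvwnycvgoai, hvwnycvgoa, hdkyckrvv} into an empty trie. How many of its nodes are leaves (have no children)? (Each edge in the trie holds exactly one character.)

A leaf is a node with no children — equivalently, the end of a word that is not a proper prefix of any other stored word.
Those words: "hdkyckrvv", "hdtjl", "hezlevmqhci", "hezlfhow", "hrkaukyl", "hrkkh", "hvbhwrgnxp", "hvbhwrvbn", "hvblp", "hvwbhwstrl", "hvwnoyxtet", "hvwnoyxtfux", "hvwnplmxs", "hvwnycvgoai", "hwqxfvdel", "qo"
Leaf count: 16

16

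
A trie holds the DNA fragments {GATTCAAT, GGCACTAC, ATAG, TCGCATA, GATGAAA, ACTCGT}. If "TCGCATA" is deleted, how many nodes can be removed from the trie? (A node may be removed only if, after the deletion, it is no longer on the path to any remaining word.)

7

After clearing the end-marker at "TCGCATA", prune upward until reaching a node still needed by another word.
No other word shares any prefix with "TCGCATA", so all 7 of its nodes go.
Nodes removed: 7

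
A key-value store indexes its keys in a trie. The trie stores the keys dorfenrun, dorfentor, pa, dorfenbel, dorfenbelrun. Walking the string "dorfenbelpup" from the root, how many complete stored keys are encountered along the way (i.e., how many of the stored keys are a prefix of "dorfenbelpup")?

Check each prefix of "dorfenbelpup" against the stored set — each match is an end-marker on the path.
Prefixes of the query that are stored words: "dorfenbel"
Count: 1

1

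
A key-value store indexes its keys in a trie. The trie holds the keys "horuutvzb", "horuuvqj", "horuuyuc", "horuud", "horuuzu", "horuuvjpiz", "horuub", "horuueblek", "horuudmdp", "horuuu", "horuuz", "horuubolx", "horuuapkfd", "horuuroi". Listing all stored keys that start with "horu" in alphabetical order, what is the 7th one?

horuuroi

Words with prefix "horu", in lexicographic order: "horuuapkfd", "horuub", "horuubolx", "horuud", "horuudmdp", "horuueblek", "horuuroi", "horuutvzb", "horuuu", "horuuvjpiz", "horuuvqj", "horuuyuc", "horuuz", "horuuzu"
The 7th is horuuroi.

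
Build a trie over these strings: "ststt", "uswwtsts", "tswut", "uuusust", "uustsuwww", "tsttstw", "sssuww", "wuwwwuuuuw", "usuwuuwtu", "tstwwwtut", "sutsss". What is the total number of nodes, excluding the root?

69

For each word, the new-node count is its length minus the longest prefix already in the trie:
  "ststt" → 5 new (s, t, s, t, t)
  "uswwtsts" → 8 new (u, s, w, w, t, s, t, s)
  "tswut" → 5 new (t, s, w, u, t)
  "uuusust" → prefix "u" already present; 6 new (u, u, s, u, s, t)
  "uustsuwww" → prefix "uu" already present; 7 new (s, t, s, u, w, w, w)
  "tsttstw" → prefix "ts" already present; 5 new (t, t, s, t, w)
  "sssuww" → prefix "s" already present; 5 new (s, s, u, w, w)
  "wuwwwuuuuw" → 10 new (w, u, w, w, w, u, u, u, u, w)
  "usuwuuwtu" → prefix "us" already present; 7 new (u, w, u, u, w, t, u)
  "tstwwwtut" → prefix "tst" already present; 6 new (w, w, w, t, u, t)
  "sutsss" → prefix "s" already present; 5 new (u, t, s, s, s)
Total nodes = 5 + 8 + 5 + 6 + 7 + 5 + 5 + 10 + 7 + 6 + 5 = 69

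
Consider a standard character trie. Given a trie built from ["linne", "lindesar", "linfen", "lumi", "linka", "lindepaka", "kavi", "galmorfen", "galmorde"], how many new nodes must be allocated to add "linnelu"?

2

Walking "linnelu" from the root, the first 5 characters ("linne") follow existing edges; "l" is the first miss.
Each of the 2 remaining characters creates one node.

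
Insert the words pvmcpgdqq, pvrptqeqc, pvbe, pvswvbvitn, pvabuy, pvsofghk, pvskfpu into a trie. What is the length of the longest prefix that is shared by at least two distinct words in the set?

The deepest shared node is where two words last agree before diverging.
"pvskfpu" and "pvsofghk" agree on "pvs" (3 characters) before diverging; nothing deeper is shared.
Longest shared-prefix length: 3

3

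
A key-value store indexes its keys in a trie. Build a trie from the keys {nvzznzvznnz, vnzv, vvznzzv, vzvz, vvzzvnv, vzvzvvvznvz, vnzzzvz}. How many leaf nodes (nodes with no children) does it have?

A leaf is a node with no children — equivalently, the end of a word that is not a proper prefix of any other stored word.
Those words: "nvzznzvznnz", "vnzv", "vnzzzvz", "vvznzzv", "vvzzvnv", "vzvzvvvznvz"
Leaf count: 6

6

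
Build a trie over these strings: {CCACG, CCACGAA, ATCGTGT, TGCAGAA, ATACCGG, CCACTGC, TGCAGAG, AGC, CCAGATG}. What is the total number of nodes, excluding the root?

Trie structure (* marks end of a word):
(root)
├─ A
│  ├─ G
│  │  └─ C *
│  └─ T
│     ├─ A
│     │  └─ C
│     │     └─ C
│     │        └─ G
│     │           └─ G *
│     └─ C
│        └─ G
│           └─ T
│              └─ G
│                 └─ T *
├─ C
│  └─ C
│     └─ A
│        ├─ C
│        │  ├─ G *
│        │  │  └─ A
│        │  │     └─ A *
│        │  └─ T
│        │     └─ G
│        │        └─ C *
│        └─ G
│           └─ A
│              └─ T
│                 └─ G *
└─ T
   └─ G
      └─ C
         └─ A
            └─ G
               └─ A
                  ├─ A *
                  └─ G *
Counting every labelled node above: 36.

36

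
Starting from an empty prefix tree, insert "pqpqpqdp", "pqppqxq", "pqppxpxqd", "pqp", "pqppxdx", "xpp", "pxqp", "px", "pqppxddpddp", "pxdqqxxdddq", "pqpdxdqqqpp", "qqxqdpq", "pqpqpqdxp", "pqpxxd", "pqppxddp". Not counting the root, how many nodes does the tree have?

Count nodes per top-level branch (shared prefixes stored once):
  'p'-branch (pqp, pqpdxdqqqpp, pqppqxq, pqppxddp, pqppxddpddp, pqppxdx, pqppxpxqd, pqpqpqdp, pqpqpqdxp, pqpxxd, px, pxdqqxxdddq, pxqp): 49 nodes
  'q'-branch (qqxqdpq): 7 nodes
  'x'-branch (xpp): 3 nodes
Sum: 59

59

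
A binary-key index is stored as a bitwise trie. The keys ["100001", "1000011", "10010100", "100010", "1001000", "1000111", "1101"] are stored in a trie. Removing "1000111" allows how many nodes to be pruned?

A node on "1000111"'s path can go only if nothing else ends at it or branches off below it.
The suffix "11" (2 nodes) is used only by "1000111"; the node for "10001" still has the child "0", so pruning stops there.
Nodes removed: 2

2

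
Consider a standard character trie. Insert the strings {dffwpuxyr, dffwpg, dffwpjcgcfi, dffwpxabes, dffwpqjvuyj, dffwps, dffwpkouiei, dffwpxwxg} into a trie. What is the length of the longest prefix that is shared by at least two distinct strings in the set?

6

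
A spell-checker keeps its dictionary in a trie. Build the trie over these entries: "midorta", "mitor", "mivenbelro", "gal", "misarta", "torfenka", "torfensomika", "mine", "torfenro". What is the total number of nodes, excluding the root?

Trace insertions, counting only characters that open a new branch:
  "midorta" → 7 new (m, i, d, o, r, t, a)
  "mitor" → prefix "mi" already present; 3 new (t, o, r)
  "mivenbelro" → prefix "mi" already present; 8 new (v, e, n, b, e, l, r, o)
  "gal" → 3 new (g, a, l)
  "misarta" → prefix "mi" already present; 5 new (s, a, r, t, a)
  "torfenka" → 8 new (t, o, r, f, e, n, k, a)
  "torfensomika" → prefix "torfen" already present; 6 new (s, o, m, i, k, a)
  "mine" → prefix "mi" already present; 2 new (n, e)
  "torfenro" → prefix "torfen" already present; 2 new (r, o)
Total nodes = 7 + 3 + 8 + 3 + 5 + 8 + 6 + 2 + 2 = 44

44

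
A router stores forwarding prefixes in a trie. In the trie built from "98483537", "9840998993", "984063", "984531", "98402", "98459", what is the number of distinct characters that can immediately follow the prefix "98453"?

1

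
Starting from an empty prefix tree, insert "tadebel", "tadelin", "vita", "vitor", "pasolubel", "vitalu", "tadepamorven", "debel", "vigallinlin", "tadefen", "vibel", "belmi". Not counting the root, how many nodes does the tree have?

60

Trace insertions, counting only characters that open a new branch:
  "tadebel" → 7 new (t, a, d, e, b, e, l)
  "tadelin" → prefix "tade" already present; 3 new (l, i, n)
  "vita" → 4 new (v, i, t, a)
  "vitor" → prefix "vit" already present; 2 new (o, r)
  "pasolubel" → 9 new (p, a, s, o, l, u, b, e, l)
  "vitalu" → prefix "vita" already present; 2 new (l, u)
  "tadepamorven" → prefix "tade" already present; 8 new (p, a, m, o, r, v, e, n)
  "debel" → 5 new (d, e, b, e, l)
  "vigallinlin" → prefix "vi" already present; 9 new (g, a, l, l, i, n, l, i, n)
  "tadefen" → prefix "tade" already present; 3 new (f, e, n)
  "vibel" → prefix "vi" already present; 3 new (b, e, l)
  "belmi" → 5 new (b, e, l, m, i)
Total nodes = 7 + 3 + 4 + 2 + 9 + 2 + 8 + 5 + 9 + 3 + 3 + 5 = 60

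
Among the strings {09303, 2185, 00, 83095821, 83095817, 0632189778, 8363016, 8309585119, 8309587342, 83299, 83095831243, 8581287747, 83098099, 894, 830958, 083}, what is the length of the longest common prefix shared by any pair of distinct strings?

6

The deepest shared node is where two words last agree before diverging.
"830958" and "83095817" agree on "830958" (6 characters) before diverging; nothing deeper is shared.
Longest shared-prefix length: 6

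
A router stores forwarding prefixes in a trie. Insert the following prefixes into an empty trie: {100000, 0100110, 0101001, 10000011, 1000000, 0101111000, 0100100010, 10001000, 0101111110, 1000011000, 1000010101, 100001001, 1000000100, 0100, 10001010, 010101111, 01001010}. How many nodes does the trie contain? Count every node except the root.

60

Count nodes per top-level branch (shared prefixes stored once):
  '0'-branch (0100, 0100100010, 01001010, 0100110, 0101001, 010101111, 0101111000, 0101111110): 31 nodes
  '1'-branch (100000, 1000000, 1000000100, 10000011, 100001001, 1000010101, 1000011000, 10001000, 10001010): 29 nodes
Sum: 60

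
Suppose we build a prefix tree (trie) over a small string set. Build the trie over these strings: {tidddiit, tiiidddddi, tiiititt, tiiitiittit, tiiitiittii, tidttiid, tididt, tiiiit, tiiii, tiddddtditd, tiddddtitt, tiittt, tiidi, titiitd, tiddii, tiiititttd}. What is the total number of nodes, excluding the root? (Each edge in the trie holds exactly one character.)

Trace insertions, counting only characters that open a new branch:
  "tidddiit" → 8 new (t, i, d, d, d, i, i, t)
  "tiiidddddi" → prefix "ti" already present; 8 new (i, i, d, d, d, d, d, i)
  "tiiititt" → prefix "tiii" already present; 4 new (t, i, t, t)
  "tiiitiittit" → prefix "tiiiti" already present; 5 new (i, t, t, i, t)
  "tiiitiittii" → prefix "tiiitiitti" already present; 1 new (i)
  "tidttiid" → prefix "tid" already present; 5 new (t, t, i, i, d)
  "tididt" → prefix "tid" already present; 3 new (i, d, t)
  "tiiiit" → prefix "tiii" already present; 2 new (i, t)
  "tiiii" → prefix "tiiii" already present; 0 new (none)
  "tiddddtditd" → prefix "tiddd" already present; 6 new (d, t, d, i, t, d)
  "tiddddtitt" → prefix "tiddddt" already present; 3 new (i, t, t)
  "tiittt" → prefix "tii" already present; 3 new (t, t, t)
  "tiidi" → prefix "tii" already present; 2 new (d, i)
  "titiitd" → prefix "ti" already present; 5 new (t, i, i, t, d)
  "tiddii" → prefix "tidd" already present; 2 new (i, i)
  "tiiititttd" → prefix "tiiititt" already present; 2 new (t, d)
Total nodes = 8 + 8 + 4 + 5 + 1 + 5 + 3 + 2 + 0 + 6 + 3 + 3 + 2 + 5 + 2 + 2 = 59

59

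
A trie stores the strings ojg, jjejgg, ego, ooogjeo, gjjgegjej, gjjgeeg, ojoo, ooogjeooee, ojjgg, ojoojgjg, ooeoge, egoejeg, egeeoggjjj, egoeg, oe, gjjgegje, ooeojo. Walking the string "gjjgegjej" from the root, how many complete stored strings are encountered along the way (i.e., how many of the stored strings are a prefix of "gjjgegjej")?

2

Check each prefix of "gjjgegjej" against the stored set — each match is an end-marker on the path.
Prefixes of the query that are stored words: "gjjgegje", "gjjgegjej"
Count: 2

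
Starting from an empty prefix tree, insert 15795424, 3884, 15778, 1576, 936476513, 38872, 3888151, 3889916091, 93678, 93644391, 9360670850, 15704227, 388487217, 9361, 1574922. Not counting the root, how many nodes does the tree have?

Insert word by word; a character creates a node only if that edge doesn't already exist:
  "15795424" → 8 new (1, 5, 7, 9, 5, 4, 2, 4)
  "3884" → 4 new (3, 8, 8, 4)
  "15778" → prefix "157" already present; 2 new (7, 8)
  "1576" → prefix "157" already present; 1 new (6)
  "936476513" → 9 new (9, 3, 6, 4, 7, 6, 5, 1, 3)
  "38872" → prefix "388" already present; 2 new (7, 2)
  "3888151" → prefix "388" already present; 4 new (8, 1, 5, 1)
  "3889916091" → prefix "388" already present; 7 new (9, 9, 1, 6, 0, 9, 1)
  "93678" → prefix "936" already present; 2 new (7, 8)
  "93644391" → prefix "9364" already present; 4 new (4, 3, 9, 1)
  "9360670850" → prefix "936" already present; 7 new (0, 6, 7, 0, 8, 5, 0)
  "15704227" → prefix "157" already present; 5 new (0, 4, 2, 2, 7)
  "388487217" → prefix "3884" already present; 5 new (8, 7, 2, 1, 7)
  "9361" → prefix "936" already present; 1 new (1)
  "1574922" → prefix "157" already present; 4 new (4, 9, 2, 2)
Total nodes = 8 + 4 + 2 + 1 + 9 + 2 + 4 + 7 + 2 + 4 + 7 + 5 + 5 + 1 + 4 = 65

65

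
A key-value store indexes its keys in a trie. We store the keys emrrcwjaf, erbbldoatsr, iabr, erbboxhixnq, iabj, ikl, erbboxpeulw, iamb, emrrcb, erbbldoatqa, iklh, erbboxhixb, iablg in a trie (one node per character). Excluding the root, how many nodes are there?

Trace insertions, counting only characters that open a new branch:
  "emrrcwjaf" → 9 new (e, m, r, r, c, w, j, a, f)
  "erbbldoatsr" → prefix "e" already present; 10 new (r, b, b, l, d, o, a, t, s, r)
  "iabr" → 4 new (i, a, b, r)
  "erbboxhixnq" → prefix "erbb" already present; 7 new (o, x, h, i, x, n, q)
  "iabj" → prefix "iab" already present; 1 new (j)
  "ikl" → prefix "i" already present; 2 new (k, l)
  "erbboxpeulw" → prefix "erbbox" already present; 5 new (p, e, u, l, w)
  "iamb" → prefix "ia" already present; 2 new (m, b)
  "emrrcb" → prefix "emrrc" already present; 1 new (b)
  "erbbldoatqa" → prefix "erbbldoat" already present; 2 new (q, a)
  "iklh" → prefix "ikl" already present; 1 new (h)
  "erbboxhixb" → prefix "erbboxhix" already present; 1 new (b)
  "iablg" → prefix "iab" already present; 2 new (l, g)
Total nodes = 9 + 10 + 4 + 7 + 1 + 2 + 5 + 2 + 1 + 2 + 1 + 1 + 2 = 47

47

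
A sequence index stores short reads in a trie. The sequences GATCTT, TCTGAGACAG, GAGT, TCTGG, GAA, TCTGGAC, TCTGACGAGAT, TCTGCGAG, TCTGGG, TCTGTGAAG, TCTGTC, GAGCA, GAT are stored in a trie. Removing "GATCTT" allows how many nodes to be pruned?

A node on "GATCTT"'s path can go only if nothing else ends at it or branches off below it.
The suffix "CTT" (3 nodes) is used only by "GATCTT"; "GAT" is itself a stored word, so pruning stops there.
Nodes removed: 3

3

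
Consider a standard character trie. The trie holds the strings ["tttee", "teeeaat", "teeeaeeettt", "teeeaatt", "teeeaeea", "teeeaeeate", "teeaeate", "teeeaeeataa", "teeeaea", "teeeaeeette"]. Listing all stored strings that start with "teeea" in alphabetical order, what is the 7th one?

teeeaeeette

DFS of the "teeea" subtree visits, in order: "teeeaat", "teeeaatt", "teeeaea", "teeeaeea", "teeeaeeataa", "teeeaeeate", "teeeaeeette", "teeeaeeettt"
Position 7: teeeaeeette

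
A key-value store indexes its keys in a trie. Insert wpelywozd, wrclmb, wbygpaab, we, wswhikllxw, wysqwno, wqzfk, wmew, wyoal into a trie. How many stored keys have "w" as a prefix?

Traverse to the node for "w", then collect every word in that subtree.
Words under "w": wbygpaab, we, wmew, wpelywozd, wqzfk, wrclmb, wswhikllxw, wyoal, wysqwno
Count: 9

9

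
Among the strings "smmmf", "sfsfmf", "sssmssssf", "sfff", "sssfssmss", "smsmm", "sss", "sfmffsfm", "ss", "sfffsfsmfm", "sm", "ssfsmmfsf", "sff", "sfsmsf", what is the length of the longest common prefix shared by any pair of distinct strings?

4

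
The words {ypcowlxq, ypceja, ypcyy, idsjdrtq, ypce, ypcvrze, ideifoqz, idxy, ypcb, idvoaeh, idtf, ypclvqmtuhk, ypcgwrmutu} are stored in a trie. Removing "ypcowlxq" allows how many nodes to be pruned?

5

Walk "ypcowlxq" from the leaf back toward the root, removing each node that no remaining word uses.
The suffix "owlxq" (5 nodes) is used only by "ypcowlxq"; the node for "ypc" still has the child "e", so pruning stops there.
Nodes removed: 5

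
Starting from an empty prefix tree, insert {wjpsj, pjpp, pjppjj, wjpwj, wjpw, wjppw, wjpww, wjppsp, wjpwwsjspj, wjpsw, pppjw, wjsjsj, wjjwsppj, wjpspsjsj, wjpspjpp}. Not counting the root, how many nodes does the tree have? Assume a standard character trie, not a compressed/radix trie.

46

Insert word by word; a character creates a node only if that edge doesn't already exist:
  "wjpsj" → 5 new (w, j, p, s, j)
  "pjpp" → 4 new (p, j, p, p)
  "pjppjj" → prefix "pjpp" already present; 2 new (j, j)
  "wjpwj" → prefix "wjp" already present; 2 new (w, j)
  "wjpw" → prefix "wjpw" already present; 0 new (none)
  "wjppw" → prefix "wjp" already present; 2 new (p, w)
  "wjpww" → prefix "wjpw" already present; 1 new (w)
  "wjppsp" → prefix "wjpp" already present; 2 new (s, p)
  "wjpwwsjspj" → prefix "wjpww" already present; 5 new (s, j, s, p, j)
  "wjpsw" → prefix "wjps" already present; 1 new (w)
  "pppjw" → prefix "p" already present; 4 new (p, p, j, w)
  "wjsjsj" → prefix "wj" already present; 4 new (s, j, s, j)
  "wjjwsppj" → prefix "wj" already present; 6 new (j, w, s, p, p, j)
  "wjpspsjsj" → prefix "wjps" already present; 5 new (p, s, j, s, j)
  "wjpspjpp" → prefix "wjpsp" already present; 3 new (j, p, p)
Total nodes = 5 + 4 + 2 + 2 + 0 + 2 + 1 + 2 + 5 + 1 + 4 + 4 + 6 + 5 + 3 = 46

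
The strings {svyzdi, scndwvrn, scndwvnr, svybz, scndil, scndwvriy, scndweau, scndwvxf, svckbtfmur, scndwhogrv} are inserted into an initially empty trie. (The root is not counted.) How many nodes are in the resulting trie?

39

Trace insertions, counting only characters that open a new branch:
  "svyzdi" → 6 new (s, v, y, z, d, i)
  "scndwvrn" → prefix "s" already present; 7 new (c, n, d, w, v, r, n)
  "scndwvnr" → prefix "scndwv" already present; 2 new (n, r)
  "svybz" → prefix "svy" already present; 2 new (b, z)
  "scndil" → prefix "scnd" already present; 2 new (i, l)
  "scndwvriy" → prefix "scndwvr" already present; 2 new (i, y)
  "scndweau" → prefix "scndw" already present; 3 new (e, a, u)
  "scndwvxf" → prefix "scndwv" already present; 2 new (x, f)
  "svckbtfmur" → prefix "sv" already present; 8 new (c, k, b, t, f, m, u, r)
  "scndwhogrv" → prefix "scndw" already present; 5 new (h, o, g, r, v)
Total nodes = 6 + 7 + 2 + 2 + 2 + 2 + 3 + 2 + 8 + 5 = 39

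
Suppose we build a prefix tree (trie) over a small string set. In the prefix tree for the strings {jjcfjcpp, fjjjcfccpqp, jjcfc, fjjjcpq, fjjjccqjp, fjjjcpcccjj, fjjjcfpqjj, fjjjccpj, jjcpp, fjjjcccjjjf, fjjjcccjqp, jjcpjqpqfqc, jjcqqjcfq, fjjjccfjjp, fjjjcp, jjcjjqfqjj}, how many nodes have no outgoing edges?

15

A leaf is a node with no children — equivalently, the end of a word that is not a proper prefix of any other stored word.
Those words: "fjjjcccjjjf", "fjjjcccjqp", "fjjjccfjjp", "fjjjccpj", "fjjjccqjp", "fjjjcfccpqp", "fjjjcfpqjj", "fjjjcpcccjj", "fjjjcpq", "jjcfc", "jjcfjcpp", "jjcjjqfqjj", "jjcpjqpqfqc", "jjcpp", "jjcqqjcfq"
Leaf count: 15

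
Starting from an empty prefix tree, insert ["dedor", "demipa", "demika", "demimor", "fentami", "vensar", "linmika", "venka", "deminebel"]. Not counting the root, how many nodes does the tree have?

41

Insert word by word; a character creates a node only if that edge doesn't already exist:
  "dedor" → 5 new (d, e, d, o, r)
  "demipa" → prefix "de" already present; 4 new (m, i, p, a)
  "demika" → prefix "demi" already present; 2 new (k, a)
  "demimor" → prefix "demi" already present; 3 new (m, o, r)
  "fentami" → 7 new (f, e, n, t, a, m, i)
  "vensar" → 6 new (v, e, n, s, a, r)
  "linmika" → 7 new (l, i, n, m, i, k, a)
  "venka" → prefix "ven" already present; 2 new (k, a)
  "deminebel" → prefix "demi" already present; 5 new (n, e, b, e, l)
Total nodes = 5 + 4 + 2 + 3 + 7 + 6 + 7 + 2 + 5 = 41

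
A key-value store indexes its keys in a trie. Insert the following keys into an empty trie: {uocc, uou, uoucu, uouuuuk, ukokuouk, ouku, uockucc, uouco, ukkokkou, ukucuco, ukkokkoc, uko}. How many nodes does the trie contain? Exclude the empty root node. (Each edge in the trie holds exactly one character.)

Count nodes per top-level branch (shared prefixes stored once):
  'o'-branch (ouku): 4 nodes
  'u'-branch (ukkokkoc, ukkokkou, uko, ukokuouk, ukucuco, uocc, uockucc, uou, uouco, uoucu, uouuuuk): 35 nodes
Sum: 39

39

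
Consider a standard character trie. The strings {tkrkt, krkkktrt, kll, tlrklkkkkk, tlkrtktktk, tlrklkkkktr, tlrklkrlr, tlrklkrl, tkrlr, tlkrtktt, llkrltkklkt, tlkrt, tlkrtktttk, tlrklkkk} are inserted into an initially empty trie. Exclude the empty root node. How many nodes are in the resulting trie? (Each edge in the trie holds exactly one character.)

Insert word by word; a character creates a node only if that edge doesn't already exist:
  "tkrkt" → 5 new (t, k, r, k, t)
  "krkkktrt" → 8 new (k, r, k, k, k, t, r, t)
  "kll" → prefix "k" already present; 2 new (l, l)
  "tlrklkkkkk" → prefix "t" already present; 9 new (l, r, k, l, k, k, k, k, k)
  "tlkrtktktk" → prefix "tl" already present; 8 new (k, r, t, k, t, k, t, k)
  "tlrklkkkktr" → prefix "tlrklkkkk" already present; 2 new (t, r)
  "tlrklkrlr" → prefix "tlrklk" already present; 3 new (r, l, r)
  "tlrklkrl" → prefix "tlrklkrl" already present; 0 new (none)
  "tkrlr" → prefix "tkr" already present; 2 new (l, r)
  "tlkrtktt" → prefix "tlkrtkt" already present; 1 new (t)
  "llkrltkklkt" → 11 new (l, l, k, r, l, t, k, k, l, k, t)
  "tlkrt" → prefix "tlkrt" already present; 0 new (none)
  "tlkrtktttk" → prefix "tlkrtktt" already present; 2 new (t, k)
  "tlrklkkk" → prefix "tlrklkkk" already present; 0 new (none)
Total nodes = 5 + 8 + 2 + 9 + 8 + 2 + 3 + 0 + 2 + 1 + 11 + 0 + 2 + 0 = 53

53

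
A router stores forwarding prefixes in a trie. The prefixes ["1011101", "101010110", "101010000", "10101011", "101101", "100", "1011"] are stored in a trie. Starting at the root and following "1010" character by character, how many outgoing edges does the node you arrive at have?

1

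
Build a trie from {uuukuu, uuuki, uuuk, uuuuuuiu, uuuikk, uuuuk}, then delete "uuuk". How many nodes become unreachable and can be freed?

Walk "uuuk" from the leaf back toward the root, removing each node that no remaining word uses.
Every node on "uuuk" is still needed (e.g. by "uuukuu"), so nothing is freed.
Nodes removed: 0

0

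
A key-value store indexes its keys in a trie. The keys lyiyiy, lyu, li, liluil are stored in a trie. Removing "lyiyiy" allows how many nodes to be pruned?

4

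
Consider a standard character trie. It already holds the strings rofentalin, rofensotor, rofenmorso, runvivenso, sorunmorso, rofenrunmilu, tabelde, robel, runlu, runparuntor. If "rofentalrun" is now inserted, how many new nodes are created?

The longest prefix of "rofentalrun" already in the trie is "rofental" (length 8).
Each of the 3 remaining characters creates one node.

3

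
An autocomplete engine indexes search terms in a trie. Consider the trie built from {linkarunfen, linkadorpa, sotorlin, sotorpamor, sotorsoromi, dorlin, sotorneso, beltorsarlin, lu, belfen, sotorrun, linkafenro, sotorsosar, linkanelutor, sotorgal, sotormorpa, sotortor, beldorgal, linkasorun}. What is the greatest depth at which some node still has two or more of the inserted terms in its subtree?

7

Look for the deepest trie node that still has at least two words in its subtree.
e.g. "sotorsoromi" and "sotorsosar" share the prefix "sotorso" of length 7; no pair shares a longer one.
Longest shared-prefix length: 7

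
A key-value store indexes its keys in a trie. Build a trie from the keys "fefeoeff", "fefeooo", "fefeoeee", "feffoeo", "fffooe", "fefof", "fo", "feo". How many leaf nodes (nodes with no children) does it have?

Leaves are exactly the stored words that no other stored word extends.
Those words: "fefeoeee", "fefeoeff", "fefeooo", "feffoeo", "fefof", "feo", "fffooe", "fo"
Leaf count: 8

8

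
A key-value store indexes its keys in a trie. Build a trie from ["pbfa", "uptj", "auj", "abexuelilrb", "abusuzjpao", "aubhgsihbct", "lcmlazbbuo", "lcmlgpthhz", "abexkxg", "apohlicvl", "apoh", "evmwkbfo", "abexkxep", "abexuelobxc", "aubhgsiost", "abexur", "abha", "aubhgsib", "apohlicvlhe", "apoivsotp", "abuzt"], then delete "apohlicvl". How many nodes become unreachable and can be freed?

0

After clearing the end-marker at "apohlicvl", prune upward until reaching a node still needed by another word.
Every node on "apohlicvl" is still needed (e.g. by "apohlicvlhe"), so nothing is freed.
Nodes removed: 0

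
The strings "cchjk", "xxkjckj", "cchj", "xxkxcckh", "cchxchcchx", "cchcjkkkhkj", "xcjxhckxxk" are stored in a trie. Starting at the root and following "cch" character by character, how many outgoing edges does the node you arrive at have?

3

Follow the path "cch" to its node, then look at its outgoing edges.
Distinct next characters after "cch": c, j, x.
That node has 3 child edges.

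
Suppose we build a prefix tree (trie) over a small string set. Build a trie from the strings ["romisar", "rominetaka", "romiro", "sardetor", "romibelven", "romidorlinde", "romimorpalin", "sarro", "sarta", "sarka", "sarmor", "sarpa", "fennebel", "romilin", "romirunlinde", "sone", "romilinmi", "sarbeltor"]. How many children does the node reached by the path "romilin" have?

The children of the "romilin" node are the distinct next characters among strings starting with "romilin".
Characters that immediately follow "romilin" among the stored strings: {m}.
That node has 1 child edge.

1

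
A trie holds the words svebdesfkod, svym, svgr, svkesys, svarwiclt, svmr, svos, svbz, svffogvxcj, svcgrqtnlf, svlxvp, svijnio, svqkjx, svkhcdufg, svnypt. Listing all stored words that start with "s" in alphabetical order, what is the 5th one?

Filter for "s…" and sort: "svarwiclt", "svbz", "svcgrqtnlf", "svebdesfkod", "svffogvxcj", "svgr", "svijnio", "svkesys", "svkhcdufg", "svlxvp", "svmr", "svnypt", "svos", "svqkjx", "svym"
Position 5: svffogvxcj

svffogvxcj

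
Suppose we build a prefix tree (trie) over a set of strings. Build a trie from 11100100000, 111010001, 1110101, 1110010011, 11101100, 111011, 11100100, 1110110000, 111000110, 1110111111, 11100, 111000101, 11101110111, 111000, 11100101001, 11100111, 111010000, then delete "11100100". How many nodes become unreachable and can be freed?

A node on "11100100"'s path can go only if nothing else ends at it or branches off below it.
Every node on "11100100" is still needed (e.g. by "11100100000"), so nothing is freed.
Nodes removed: 0

0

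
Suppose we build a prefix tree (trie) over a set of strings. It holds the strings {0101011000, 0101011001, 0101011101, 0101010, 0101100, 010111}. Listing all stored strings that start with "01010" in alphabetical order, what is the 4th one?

Words with prefix "01010", in lexicographic order: "0101010", "0101011000", "0101011001", "0101011101"
Position 4: 0101011101

0101011101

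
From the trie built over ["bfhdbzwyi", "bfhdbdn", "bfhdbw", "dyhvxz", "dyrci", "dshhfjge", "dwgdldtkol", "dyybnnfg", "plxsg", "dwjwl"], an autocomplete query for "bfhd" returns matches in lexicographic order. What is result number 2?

bfhdbw

DFS of the "bfhd" subtree visits, in order: "bfhdbdn", "bfhdbw", "bfhdbzwyi"
Position 2: bfhdbw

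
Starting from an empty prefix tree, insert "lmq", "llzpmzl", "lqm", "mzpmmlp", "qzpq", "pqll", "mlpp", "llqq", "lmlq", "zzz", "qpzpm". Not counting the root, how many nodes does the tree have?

Trace insertions, counting only characters that open a new branch:
  "lmq" → 3 new (l, m, q)
  "llzpmzl" → prefix "l" already present; 6 new (l, z, p, m, z, l)
  "lqm" → prefix "l" already present; 2 new (q, m)
  "mzpmmlp" → 7 new (m, z, p, m, m, l, p)
  "qzpq" → 4 new (q, z, p, q)
  "pqll" → 4 new (p, q, l, l)
  "mlpp" → prefix "m" already present; 3 new (l, p, p)
  "llqq" → prefix "ll" already present; 2 new (q, q)
  "lmlq" → prefix "lm" already present; 2 new (l, q)
  "zzz" → 3 new (z, z, z)
  "qpzpm" → prefix "q" already present; 4 new (p, z, p, m)
Total nodes = 3 + 6 + 2 + 7 + 4 + 4 + 3 + 2 + 2 + 3 + 4 = 40

40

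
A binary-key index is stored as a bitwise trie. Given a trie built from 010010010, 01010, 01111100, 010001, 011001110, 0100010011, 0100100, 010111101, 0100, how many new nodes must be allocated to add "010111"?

0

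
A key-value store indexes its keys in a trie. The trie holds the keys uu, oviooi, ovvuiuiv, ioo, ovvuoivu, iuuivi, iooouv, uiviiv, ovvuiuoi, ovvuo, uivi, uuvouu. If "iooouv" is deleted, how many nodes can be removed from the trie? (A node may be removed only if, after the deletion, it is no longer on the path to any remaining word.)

3

A node on "iooouv"'s path can go only if nothing else ends at it or branches off below it.
The suffix "ouv" (3 nodes) is used only by "iooouv"; "ioo" is itself a stored word, so pruning stops there.
Nodes removed: 3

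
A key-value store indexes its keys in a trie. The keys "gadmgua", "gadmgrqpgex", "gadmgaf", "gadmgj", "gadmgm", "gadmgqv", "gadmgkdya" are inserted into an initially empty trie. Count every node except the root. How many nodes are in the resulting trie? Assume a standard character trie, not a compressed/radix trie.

23

Count nodes per top-level branch (shared prefixes stored once):
  'g'-branch (gadmgaf, gadmgj, gadmgkdya, gadmgm, gadmgqv, gadmgrqpgex, gadmgua): 23 nodes
Sum: 23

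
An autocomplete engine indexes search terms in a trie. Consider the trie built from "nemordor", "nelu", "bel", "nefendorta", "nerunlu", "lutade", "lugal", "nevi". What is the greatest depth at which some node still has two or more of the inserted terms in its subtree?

Equivalently: take the maximum, over all pairs, of their longest common prefix length.
e.g. "lugal" and "lutade" share the prefix "lu" of length 2; no pair shares a longer one.
Longest shared-prefix length: 2

2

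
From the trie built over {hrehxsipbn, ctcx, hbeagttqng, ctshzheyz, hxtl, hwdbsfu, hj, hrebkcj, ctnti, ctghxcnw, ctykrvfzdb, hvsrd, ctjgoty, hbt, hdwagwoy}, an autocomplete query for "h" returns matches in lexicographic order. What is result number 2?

hbt

Words with prefix "h", in lexicographic order: "hbeagttqng", "hbt", "hdwagwoy", "hj", "hrebkcj", "hrehxsipbn", "hvsrd", "hwdbsfu", "hxtl"
Position 2: hbt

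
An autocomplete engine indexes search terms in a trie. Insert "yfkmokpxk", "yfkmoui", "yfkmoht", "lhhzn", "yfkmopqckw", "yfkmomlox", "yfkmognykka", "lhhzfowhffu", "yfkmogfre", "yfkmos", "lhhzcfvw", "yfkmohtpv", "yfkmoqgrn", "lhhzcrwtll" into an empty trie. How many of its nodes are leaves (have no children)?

A leaf is a node with no children — equivalently, the end of a word that is not a proper prefix of any other stored word.
Those words: "lhhzcfvw", "lhhzcrwtll", "lhhzfowhffu", "lhhzn", "yfkmogfre", "yfkmognykka", "yfkmohtpv", "yfkmokpxk", "yfkmomlox", "yfkmopqckw", "yfkmoqgrn", "yfkmos", "yfkmoui"
Leaf count: 13

13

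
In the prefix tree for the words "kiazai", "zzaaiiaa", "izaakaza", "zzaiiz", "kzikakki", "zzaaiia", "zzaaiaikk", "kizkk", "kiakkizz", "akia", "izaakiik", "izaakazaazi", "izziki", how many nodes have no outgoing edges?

Leaves are exactly the stored words that no other stored word extends.
Those words: "akia", "izaakazaazi", "izaakiik", "izziki", "kiakkizz", "kiazai", "kizkk", "kzikakki", "zzaaiaikk", "zzaaiiaa", "zzaiiz"
Leaf count: 11

11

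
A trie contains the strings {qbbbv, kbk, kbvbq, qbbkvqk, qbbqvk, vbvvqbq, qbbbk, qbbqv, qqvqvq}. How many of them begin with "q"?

Filter for entries beginning with "q":
Matches: "qbbbk", "qbbbv", "qbbkvqk", "qbbqv", "qbbqvk", "qqvqvq"
Count: 6

6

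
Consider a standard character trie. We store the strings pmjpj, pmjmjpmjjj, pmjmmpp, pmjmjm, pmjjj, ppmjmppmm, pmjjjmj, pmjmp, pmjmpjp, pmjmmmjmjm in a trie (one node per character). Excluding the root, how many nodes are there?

For each word, the new-node count is its length minus the longest prefix already in the trie:
  "pmjpj" → 5 new (p, m, j, p, j)
  "pmjmjpmjjj" → prefix "pmj" already present; 7 new (m, j, p, m, j, j, j)
  "pmjmmpp" → prefix "pmjm" already present; 3 new (m, p, p)
  "pmjmjm" → prefix "pmjmj" already present; 1 new (m)
  "pmjjj" → prefix "pmj" already present; 2 new (j, j)
  "ppmjmppmm" → prefix "p" already present; 8 new (p, m, j, m, p, p, m, m)
  "pmjjjmj" → prefix "pmjjj" already present; 2 new (m, j)
  "pmjmp" → prefix "pmjm" already present; 1 new (p)
  "pmjmpjp" → prefix "pmjmp" already present; 2 new (j, p)
  "pmjmmmjmjm" → prefix "pmjmm" already present; 5 new (m, j, m, j, m)
Total nodes = 5 + 7 + 3 + 1 + 2 + 8 + 2 + 1 + 2 + 5 = 36

36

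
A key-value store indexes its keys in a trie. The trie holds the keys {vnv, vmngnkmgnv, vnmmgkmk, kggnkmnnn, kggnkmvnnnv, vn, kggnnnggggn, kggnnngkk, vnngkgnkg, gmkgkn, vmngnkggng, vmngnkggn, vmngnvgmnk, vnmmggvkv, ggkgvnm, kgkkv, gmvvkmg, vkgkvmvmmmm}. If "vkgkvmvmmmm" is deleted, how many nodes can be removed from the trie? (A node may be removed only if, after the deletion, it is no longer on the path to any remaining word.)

After clearing the end-marker at "vkgkvmvmmmm", prune upward until reaching a node still needed by another word.
The suffix "kgkvmvmmmm" (10 nodes) is used only by "vkgkvmvmmmm"; the node for "v" still has the child "n", so pruning stops there.
Nodes removed: 10

10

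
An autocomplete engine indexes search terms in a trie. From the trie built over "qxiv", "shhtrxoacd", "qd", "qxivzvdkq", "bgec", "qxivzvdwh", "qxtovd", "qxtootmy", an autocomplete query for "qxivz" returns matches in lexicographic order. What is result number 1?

qxivzvdkq

Filter for "qxivz…" and sort: "qxivzvdkq", "qxivzvdwh"
The 1st is qxivzvdkq.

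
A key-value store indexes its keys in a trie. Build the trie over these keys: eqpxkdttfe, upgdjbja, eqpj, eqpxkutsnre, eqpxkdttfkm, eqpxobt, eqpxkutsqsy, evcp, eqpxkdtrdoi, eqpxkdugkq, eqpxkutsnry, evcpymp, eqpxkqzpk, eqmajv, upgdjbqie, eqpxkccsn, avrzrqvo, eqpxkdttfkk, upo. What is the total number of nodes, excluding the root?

73

Trace insertions, counting only characters that open a new branch:
  "eqpxkdttfe" → 10 new (e, q, p, x, k, d, t, t, f, e)
  "upgdjbja" → 8 new (u, p, g, d, j, b, j, a)
  "eqpj" → prefix "eqp" already present; 1 new (j)
  "eqpxkutsnre" → prefix "eqpxk" already present; 6 new (u, t, s, n, r, e)
  "eqpxkdttfkm" → prefix "eqpxkdttf" already present; 2 new (k, m)
  "eqpxobt" → prefix "eqpx" already present; 3 new (o, b, t)
  "eqpxkutsqsy" → prefix "eqpxkuts" already present; 3 new (q, s, y)
  "evcp" → prefix "e" already present; 3 new (v, c, p)
  "eqpxkdtrdoi" → prefix "eqpxkdt" already present; 4 new (r, d, o, i)
  "eqpxkdugkq" → prefix "eqpxkd" already present; 4 new (u, g, k, q)
  "eqpxkutsnry" → prefix "eqpxkutsnr" already present; 1 new (y)
  "evcpymp" → prefix "evcp" already present; 3 new (y, m, p)
  "eqpxkqzpk" → prefix "eqpxk" already present; 4 new (q, z, p, k)
  "eqmajv" → prefix "eq" already present; 4 new (m, a, j, v)
  "upgdjbqie" → prefix "upgdjb" already present; 3 new (q, i, e)
  "eqpxkccsn" → prefix "eqpxk" already present; 4 new (c, c, s, n)
  "avrzrqvo" → 8 new (a, v, r, z, r, q, v, o)
  "eqpxkdttfkk" → prefix "eqpxkdttfk" already present; 1 new (k)
  "upo" → prefix "up" already present; 1 new (o)
Total nodes = 10 + 8 + 1 + 6 + 2 + 3 + 3 + 3 + 4 + 4 + 1 + 3 + 4 + 4 + 3 + 4 + 8 + 1 + 1 = 73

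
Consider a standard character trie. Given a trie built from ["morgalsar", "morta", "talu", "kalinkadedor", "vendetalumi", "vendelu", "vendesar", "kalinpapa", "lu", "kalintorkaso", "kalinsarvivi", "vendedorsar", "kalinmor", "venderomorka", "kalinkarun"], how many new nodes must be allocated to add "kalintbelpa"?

5

Walking "kalintbelpa" from the root, the first 6 characters ("kalint") follow existing edges; "b" is the first miss.
New nodes needed: |"kalintbelpa"| − 6 = 11 − 6 = 5.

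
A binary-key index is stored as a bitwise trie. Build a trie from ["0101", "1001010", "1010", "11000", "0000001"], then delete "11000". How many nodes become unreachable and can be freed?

Walk "11000" from the leaf back toward the root, removing each node that no remaining word uses.
The suffix "1000" (4 nodes) is used only by "11000"; the node for "1" still has the child "0", so pruning stops there.
Nodes removed: 4

4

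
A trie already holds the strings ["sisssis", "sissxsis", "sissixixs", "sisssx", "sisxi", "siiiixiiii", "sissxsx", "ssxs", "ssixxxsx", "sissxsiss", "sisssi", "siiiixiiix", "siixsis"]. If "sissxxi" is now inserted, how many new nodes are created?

Walking "sissxxi" from the root, the first 5 characters ("sissx") follow existing edges; "x" is the first miss.
New nodes needed: |"sissxxi"| − 5 = 7 − 5 = 2.

2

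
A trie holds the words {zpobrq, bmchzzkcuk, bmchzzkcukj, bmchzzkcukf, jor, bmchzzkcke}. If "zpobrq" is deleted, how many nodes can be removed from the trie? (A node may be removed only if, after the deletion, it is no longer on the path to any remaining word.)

6

Walk "zpobrq" from the leaf back toward the root, removing each node that no remaining word uses.
No other word shares any prefix with "zpobrq", so all 6 of its nodes go.
Nodes removed: 6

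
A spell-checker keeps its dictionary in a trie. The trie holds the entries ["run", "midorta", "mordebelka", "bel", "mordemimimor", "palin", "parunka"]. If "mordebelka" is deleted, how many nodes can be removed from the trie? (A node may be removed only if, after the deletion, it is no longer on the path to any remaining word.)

5

After clearing the end-marker at "mordebelka", prune upward until reaching a node still needed by another word.
The suffix "belka" (5 nodes) is used only by "mordebelka"; the node for "morde" still has the child "m", so pruning stops there.
Nodes removed: 5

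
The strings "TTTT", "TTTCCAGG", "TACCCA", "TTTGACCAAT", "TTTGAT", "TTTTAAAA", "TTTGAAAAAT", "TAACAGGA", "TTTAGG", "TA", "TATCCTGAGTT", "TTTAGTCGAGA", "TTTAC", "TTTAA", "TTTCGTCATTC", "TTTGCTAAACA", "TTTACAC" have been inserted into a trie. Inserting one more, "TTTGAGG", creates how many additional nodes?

"TTTGA" is already a path in the trie; the remaining "GG" must be added.
New nodes needed: |"TTTGAGG"| − 5 = 7 − 5 = 2.

2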